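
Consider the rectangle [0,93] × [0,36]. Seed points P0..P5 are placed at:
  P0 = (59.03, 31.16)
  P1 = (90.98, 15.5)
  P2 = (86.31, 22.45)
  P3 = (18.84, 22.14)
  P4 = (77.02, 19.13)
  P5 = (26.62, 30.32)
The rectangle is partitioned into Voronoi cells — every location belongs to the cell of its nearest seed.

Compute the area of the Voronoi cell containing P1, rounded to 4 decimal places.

Area of P1's cell: 208.5413

1. box [0,93]×[0,36]: [(0, 0) (93, 0) (93, 36) (0, 36)]
2. ⊥bis P1·P0 via (75.005,23.33): [(63.57, 0) (93, 0) (93, 36) (81.2151, 36)]  |A|=741.8682
3. ⊥bis P1·P2 via (88.645,18.975): [(65.1238, 3.1701) (63.57, 0) (93, 0) (93, 21.9013)]  |A|=351.9107
4. ⊥bis P1·P3 via (54.91,18.82): [(65.1238, 3.1701) (63.57, 0) (93, 0) (93, 21.9013)]  |A|=351.9107
5. ⊥bis P1·P4 via (84,17.315): [(83.5396, 15.5445) (79.4976, 0) (93, 0) (93, 21.9013)]  |A|=208.5413
6. ⊥bis P1·P5 via (58.8,22.91): [(83.5396, 15.5445) (79.4976, 0) (93, 0) (93, 21.9013)]  |A|=208.5413
7. canonical 4-gon: [(83.5396, 15.5445) (79.4976, 0) (93, 0) (93, 21.9013)]
8. shoelace: 208.5413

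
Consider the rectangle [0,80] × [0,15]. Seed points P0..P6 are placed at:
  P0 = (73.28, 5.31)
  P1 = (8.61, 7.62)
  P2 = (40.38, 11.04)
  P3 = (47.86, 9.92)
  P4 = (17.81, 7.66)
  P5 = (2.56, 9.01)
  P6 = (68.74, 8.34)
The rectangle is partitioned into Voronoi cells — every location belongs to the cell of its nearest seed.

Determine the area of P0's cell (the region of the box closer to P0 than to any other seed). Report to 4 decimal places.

Area of P0's cell: 128.0926

1. box [0,80]×[0,15]: [(0, 0) (80, 0) (80, 15) (0, 15)]
2. ⊥bis P0·P1 via (40.945,6.465): [(40.7141, 0) (80, 0) (80, 15) (41.2499, 15)]  |A|=585.2704
3. ⊥bis P0·P2 via (56.83,8.175): [(55.4062, 0) (80, 0) (80, 15) (58.0187, 15)]  |A|=349.3134
4. ⊥bis P0·P3 via (60.57,7.615): [(59.189, 0) (80, 0) (80, 15) (61.9093, 15)]  |A|=291.7628
5. ⊥bis P0·P4 via (45.545,6.485): [(59.189, 0) (80, 0) (80, 15) (61.9093, 15)]  |A|=291.7628
6. ⊥bis P0·P5 via (37.92,7.16): [(59.189, 0) (80, 0) (80, 15) (61.9093, 15)]  |A|=291.7628
7. ⊥bis P0·P6 via (71.01,6.825): [(66.455, 0) (80, 0) (80, 15) (76.466, 15)]  |A|=128.0926
8. canonical 4-gon: [(66.455, 0) (80, 0) (80, 15) (76.466, 15)]
9. shoelace: 128.0926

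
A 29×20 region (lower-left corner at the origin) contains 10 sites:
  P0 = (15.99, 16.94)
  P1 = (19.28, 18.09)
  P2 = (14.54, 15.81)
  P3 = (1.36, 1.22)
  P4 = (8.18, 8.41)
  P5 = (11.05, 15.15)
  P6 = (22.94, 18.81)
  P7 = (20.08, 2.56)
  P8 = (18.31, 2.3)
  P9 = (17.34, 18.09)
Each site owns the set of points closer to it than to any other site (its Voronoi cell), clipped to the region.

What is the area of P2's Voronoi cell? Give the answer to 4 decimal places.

1. box [0,29]×[0,20]: [(0, 0) (29, 0) (29, 20) (0, 20)]
2. ⊥bis P2·P0 via (15.265,16.375): [(0, 0) (28.0262, 0) (12.44, 20) (0, 20)]  |A|=404.6621
3. ⊥bis P2·P1 via (16.91,16.95): [(0, 0) (25.0632, 0) (20.2852, 9.9332) (12.44, 20) (0, 20)]  |A|=389.9459
4. ⊥bis P2·P3 via (7.95,8.515): [(0, 15.6967) (17.3759, 0) (25.0632, 0) (20.2852, 9.9332) (12.44, 20) (0, 20)]  |A|=253.5734
5. ⊥bis P2·P4 via (11.36,12.11): [(24.7904, 0.5672) (20.2852, 9.9332) (12.44, 20) (2.1798, 20)]  |A|=113.755
6. ⊥bis P2·P5 via (12.795,15.48): [(13.8345, 9.9833) (24.7904, 0.5672) (20.2852, 9.9332) (12.44, 20) (11.9402, 20)]  |A|=64.8713
7. ⊥bis P2·P6 via (18.74,17.31): [(13.8345, 9.9833) (24.6882, 0.6549) (24.5155, 1.1385) (20.2852, 9.9332) (12.44, 20) (11.9402, 20)]  |A|=64.8542
8. ⊥bis P2·P7 via (17.31,9.185): [(13.8345, 9.9833) (15.5968, 8.4687) (19.9938, 10.3071) (12.44, 20) (11.9402, 20)]  |A|=38.5265
9. ⊥bis P2·P8 via (16.425,9.055): [(13.8345, 9.9833) (15.2848, 8.7368) (18.1511, 9.5367) (19.9938, 10.3071) (12.44, 20) (11.9402, 20)]  |A|=38.0175
10. ⊥bis P2·P9 via (15.94,16.95): [(13.8345, 9.9833) (15.2848, 8.7368) (18.1511, 9.5367) (19.9938, 10.3071) (12.44, 20) (11.9402, 20)]  |A|=38.0175
11. canonical 6-gon: [(13.8345, 9.9833) (15.2848, 8.7368) (18.1511, 9.5367) (19.9938, 10.3071) (12.44, 20) (11.9402, 20)]
12. shoelace: 38.0175

Area of P2's cell: 38.0175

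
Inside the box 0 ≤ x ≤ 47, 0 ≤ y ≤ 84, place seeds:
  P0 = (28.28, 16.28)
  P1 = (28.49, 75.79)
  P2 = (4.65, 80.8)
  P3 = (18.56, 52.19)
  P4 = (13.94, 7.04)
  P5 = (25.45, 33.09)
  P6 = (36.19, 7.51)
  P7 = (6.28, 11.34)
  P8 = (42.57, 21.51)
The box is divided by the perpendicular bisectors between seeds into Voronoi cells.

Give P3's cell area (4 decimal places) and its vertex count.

1. box [0,47]×[0,84]: [(0, 0) (47, 0) (47, 84) (0, 84)]
2. ⊥bis P3·P0 via (23.42,34.235): [(0, 27.8958) (47, 40.6176) (47, 84) (0, 84)]  |A|=2337.9373
3. ⊥bis P3·P1 via (23.525,63.99): [(0, 73.8884) (0, 27.8958) (47, 40.6176) (47, 54.1126)]  |A|=1397.9617
4. ⊥bis P3·P2 via (11.605,66.495): [(14.373, 67.8408) (0, 60.8527) (0, 27.8958) (47, 40.6176) (47, 54.1126)]  |A|=1304.2802
5. ⊥bis P3·P4 via (16.25,29.615): [(14.373, 67.8408) (0, 60.8527) (0, 31.2778) (9.0671, 30.35) (47, 40.6176) (47, 54.1126)]  |A|=1288.9476
6. ⊥bis P3·P5 via (22.005,42.64): [(14.373, 67.8408) (0, 60.8527) (0, 34.7021) (47, 51.6565) (47, 54.1126)]  |A|=884.916
7. ⊥bis P3·P6 via (27.375,29.85): [(14.373, 67.8408) (0, 60.8527) (0, 34.7021) (47, 51.6565) (47, 54.1126)]  |A|=884.916
8. ⊥bis P3·P7 via (12.42,31.765): [(14.373, 67.8408) (0, 60.8527) (0, 35.4986) (1.2044, 35.1365) (47, 51.6565) (47, 54.1126)]  |A|=884.4364
9. ⊥bis P3·P8 via (30.565,36.85): [(14.373, 67.8408) (0, 60.8527) (0, 35.4986) (1.2044, 35.1365) (47, 51.6565) (47, 54.1126)]  |A|=884.4364
10. canonical 6-gon: [(14.373, 67.8408) (0, 60.8527) (0, 35.4986) (1.2044, 35.1365) (47, 51.6565) (47, 54.1126)]
11. shoelace: 884.4364

Area of P3's cell: 884.4364 (6 vertices)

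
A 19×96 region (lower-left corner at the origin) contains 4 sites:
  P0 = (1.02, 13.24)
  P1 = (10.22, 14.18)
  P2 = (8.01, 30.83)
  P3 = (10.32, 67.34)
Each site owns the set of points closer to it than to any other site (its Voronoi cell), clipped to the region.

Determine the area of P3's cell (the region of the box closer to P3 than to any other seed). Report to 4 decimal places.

Area of P3's cell: 891.7877

1. box [0,19]×[0,96]: [(0, 0) (19, 0) (19, 96) (0, 96)]
2. ⊥bis P3·P0 via (5.67,40.29): [(0, 41.2647) (19, 37.9985) (19, 96) (0, 96)]  |A|=1070.9994
3. ⊥bis P3·P1 via (10.27,40.76): [(0, 41.2647) (2.8548, 40.7739) (19, 40.7436) (19, 96) (0, 96)]  |A|=1048.8397
4. ⊥bis P3·P2 via (9.165,49.085): [(0, 49.6649) (19, 48.4627) (19, 96) (0, 96)]  |A|=891.7877
5. canonical 4-gon: [(0, 49.6649) (19, 48.4627) (19, 96) (0, 96)]
6. shoelace: 891.7877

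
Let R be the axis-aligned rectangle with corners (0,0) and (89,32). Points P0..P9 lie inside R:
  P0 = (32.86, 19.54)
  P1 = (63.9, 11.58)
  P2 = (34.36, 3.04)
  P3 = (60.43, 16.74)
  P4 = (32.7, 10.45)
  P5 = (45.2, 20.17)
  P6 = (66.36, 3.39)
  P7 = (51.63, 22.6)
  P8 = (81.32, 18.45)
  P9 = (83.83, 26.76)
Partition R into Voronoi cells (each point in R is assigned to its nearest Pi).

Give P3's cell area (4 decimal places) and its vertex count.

1. box [0,89]×[0,32]: [(0, 0) (89, 0) (89, 32) (0, 32)]
2. ⊥bis P3·P0 via (46.645,18.14): [(44.8027, 0) (89, 0) (89, 32) (48.0526, 32)]  |A|=1362.3148
3. ⊥bis P3·P1 via (62.165,14.16): [(45.0735, 2.6663) (88.6936, 32) (48.0526, 32)]  |A|=596.076
4. ⊥bis P3·P2 via (47.395,9.89): [(46.0643, 12.4222) (49.5937, 5.706) (88.6936, 32) (48.0526, 32)]  |A|=575.5325
5. ⊥bis P3·P4 via (46.565,13.595): [(46.3014, 14.757) (47.4133, 9.8552) (49.5937, 5.706) (88.6936, 32) (48.0526, 32)]  |A|=573.6533
6. ⊥bis P3·P5 via (52.815,18.455): [(50.0062, 5.9835) (88.6936, 32) (55.8655, 32)]  |A|=427.037
7. ⊥bis P3·P6 via (63.395,10.065): [(50.0062, 5.9835) (88.6936, 32) (55.8655, 32)]  |A|=427.037
8. ⊥bis P3·P7 via (56.03,19.67): [(51.5855, 12.9956) (50.0062, 5.9835) (88.6936, 32) (64.2407, 32)]  |A|=347.4548
9. ⊥bis P3·P8 via (70.875,17.595): [(51.5855, 12.9956) (50.0062, 5.9835) (70.6871, 19.8909) (69.6958, 32) (64.2407, 32)]  |A|=232.4319
10. ⊥bis P3·P9 via (72.13,21.75): [(51.5855, 12.9956) (50.0062, 5.9835) (70.6871, 19.8909) (70.1579, 26.3555) (67.7409, 32) (64.2407, 32)]  |A|=226.9146
11. canonical 6-gon: [(51.5855, 12.9956) (50.0062, 5.9835) (70.6871, 19.8909) (70.1579, 26.3555) (67.7409, 32) (64.2407, 32)]
12. shoelace: 226.9146

Area of P3's cell: 226.9146 (6 vertices)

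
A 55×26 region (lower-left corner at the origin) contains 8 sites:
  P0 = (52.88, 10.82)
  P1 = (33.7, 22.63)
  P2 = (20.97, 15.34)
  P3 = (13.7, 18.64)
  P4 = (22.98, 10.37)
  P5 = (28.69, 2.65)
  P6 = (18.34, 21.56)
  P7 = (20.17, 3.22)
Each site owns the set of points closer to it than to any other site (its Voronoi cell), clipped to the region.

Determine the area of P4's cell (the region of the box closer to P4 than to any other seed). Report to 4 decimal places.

1. box [0,55]×[0,26]: [(0, 0) (55, 0) (55, 26) (0, 26)]
2. ⊥bis P4·P0 via (37.93,10.595): [(0, 0) (38.0895, 0) (37.6982, 26) (0, 26)]  |A|=985.2389
3. ⊥bis P4·P1 via (28.34,16.5): [(0, 0) (38.0895, 0) (37.9678, 8.0815) (17.4753, 26) (0, 26)]  |A|=804.0574
4. ⊥bis P4·P2 via (21.975,12.855): [(0, 3.9677) (0, 0) (38.0895, 0) (37.9678, 8.0815) (29.1774, 15.7678)]  |A|=393.2307
5. ⊥bis P4·P3 via (18.34,14.505): [(13.9927, 9.6267) (5.4137, 0) (38.0895, 0) (37.9678, 8.0815) (29.1774, 15.7678)]  |A|=339.4132
6. ⊥bis P4·P5 via (25.835,6.51): [(13.9927, 9.6267) (5.4137, 0) (17.0334, 0) (33.3816, 12.0917) (29.1774, 15.7678)]  |A|=193.823
7. ⊥bis P4·P6 via (20.66,15.965): [(13.9927, 9.6267) (5.4137, 0) (17.0334, 0) (33.3816, 12.0917) (29.1774, 15.7678)]  |A|=193.823
8. ⊥bis P4·P7 via (21.575,6.795): [(14.1785, 9.7019) (24.6085, 5.6028) (33.3816, 12.0917) (29.1774, 15.7678)]  |A|=92.1402
9. canonical 4-gon: [(14.1785, 9.7019) (24.6085, 5.6028) (33.3816, 12.0917) (29.1774, 15.7678)]
10. shoelace: 92.1402

Area of P4's cell: 92.1402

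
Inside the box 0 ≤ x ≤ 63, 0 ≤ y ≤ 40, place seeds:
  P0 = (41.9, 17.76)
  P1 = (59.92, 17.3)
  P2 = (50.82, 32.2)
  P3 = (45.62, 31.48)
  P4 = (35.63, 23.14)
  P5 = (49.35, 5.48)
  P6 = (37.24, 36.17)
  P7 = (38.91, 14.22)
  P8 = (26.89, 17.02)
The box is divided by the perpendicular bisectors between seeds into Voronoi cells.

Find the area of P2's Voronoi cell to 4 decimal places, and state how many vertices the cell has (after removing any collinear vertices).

Area of P2's cell: 218.1440 (5 vertices)

1. box [0,63]×[0,40]: [(0, 0) (63, 0) (63, 40) (0, 40)]
2. ⊥bis P2·P0 via (46.36,24.98): [(63, 14.701) (63, 40) (22.0451, 40)]  |A|=518.0589
3. ⊥bis P2·P1 via (55.37,24.75): [(51.0266, 22.0973) (63, 29.4099) (63, 40) (22.0451, 40)]  |A|=430.0009
4. ⊥bis P2·P3 via (48.22,31.84): [(49.4327, 23.0819) (51.0266, 22.0973) (63, 29.4099) (63, 40) (47.0902, 40)]  |A|=218.144
5. ⊥bis P2·P4 via (43.225,27.67): [(49.4327, 23.0819) (51.0266, 22.0973) (63, 29.4099) (63, 40) (47.0902, 40)]  |A|=218.144
6. ⊥bis P2·P5 via (50.085,18.84): [(49.4327, 23.0819) (51.0266, 22.0973) (63, 29.4099) (63, 40) (47.0902, 40)]  |A|=218.144
7. ⊥bis P2·P6 via (44.03,34.185): [(49.4327, 23.0819) (51.0266, 22.0973) (63, 29.4099) (63, 40) (47.0902, 40)]  |A|=218.144
8. ⊥bis P2·P7 via (44.865,23.21): [(49.4327, 23.0819) (51.0266, 22.0973) (63, 29.4099) (63, 40) (47.0902, 40)]  |A|=218.144
9. ⊥bis P2·P8 via (38.855,24.61): [(49.4327, 23.0819) (51.0266, 22.0973) (63, 29.4099) (63, 40) (47.0902, 40)]  |A|=218.144
10. canonical 5-gon: [(49.4327, 23.0819) (51.0266, 22.0973) (63, 29.4099) (63, 40) (47.0902, 40)]
11. shoelace: 218.144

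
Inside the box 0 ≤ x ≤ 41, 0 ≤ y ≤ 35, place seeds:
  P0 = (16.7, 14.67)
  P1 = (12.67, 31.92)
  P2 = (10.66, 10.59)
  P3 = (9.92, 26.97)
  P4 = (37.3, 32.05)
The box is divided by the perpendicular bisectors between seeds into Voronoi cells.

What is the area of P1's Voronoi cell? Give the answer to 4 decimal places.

1. box [0,41]×[0,35]: [(0, 0) (41, 0) (41, 35) (0, 35)]
2. ⊥bis P1·P0 via (14.685,23.295): [(0, 19.8642) (41, 29.4428) (41, 35) (0, 35)]  |A|=424.2057
3. ⊥bis P1·P2 via (11.665,21.255): [(0, 22.3542) (7.5948, 21.6386) (41, 29.4428) (41, 35) (0, 35)]  |A|=414.7503
4. ⊥bis P1·P3 via (11.295,29.445): [(20.0915, 24.5581) (41, 29.4428) (41, 35) (1.296, 35)]  |A|=265.3896
5. ⊥bis P1·P4 via (24.985,31.985): [(20.0915, 24.5581) (25.0181, 25.7091) (24.9691, 35) (1.296, 35)]  |A|=146.5112
6. canonical 4-gon: [(20.0915, 24.5581) (25.0181, 25.7091) (24.9691, 35) (1.296, 35)]
7. shoelace: 146.5112

Area of P1's cell: 146.5112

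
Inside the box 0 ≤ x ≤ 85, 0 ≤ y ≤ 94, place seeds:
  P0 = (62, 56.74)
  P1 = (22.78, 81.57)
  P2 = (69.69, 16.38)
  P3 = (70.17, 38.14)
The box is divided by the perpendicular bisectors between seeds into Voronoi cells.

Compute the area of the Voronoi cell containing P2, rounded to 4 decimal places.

Area of P2's cell: 2249.3515

1. box [0,85]×[0,94]: [(0, 0) (85, 0) (85, 94) (0, 94)]
2. ⊥bis P2·P0 via (65.845,36.56): [(0, 24.0142) (0, 0) (85, 0) (85, 40.2097)]  |A|=2729.5163
3. ⊥bis P2·P1 via (46.235,48.975): [(15.7062, 27.0068) (0, 15.7048) (0, 0) (85, 0) (85, 40.2097)]  |A|=2664.2619
4. ⊥bis P2·P3 via (69.93,27.26): [(22.5235, 28.3057) (15.7062, 27.0068) (0, 15.7048) (0, 0) (85, 0) (85, 26.9276)]  |A|=2249.3515
5. canonical 6-gon: [(22.5235, 28.3057) (15.7062, 27.0068) (0, 15.7048) (0, 0) (85, 0) (85, 26.9276)]
6. shoelace: 2249.3515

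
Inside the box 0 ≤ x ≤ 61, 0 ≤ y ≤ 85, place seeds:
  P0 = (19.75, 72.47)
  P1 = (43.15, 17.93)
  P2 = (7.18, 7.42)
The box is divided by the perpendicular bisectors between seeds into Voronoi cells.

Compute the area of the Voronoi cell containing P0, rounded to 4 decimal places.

1. box [0,61]×[0,85]: [(0, 0) (61, 0) (61, 85) (0, 85)]
2. ⊥bis P0·P1 via (31.45,45.2): [(0, 31.7066) (61, 57.8782) (61, 85) (0, 85)]  |A|=2452.663
3. ⊥bis P0·P2 via (13.465,39.945): [(0, 42.5469) (17.4204, 39.1807) (61, 57.8782) (61, 85) (0, 85)]  |A|=2358.2419
4. canonical 5-gon: [(0, 42.5469) (17.4204, 39.1807) (61, 57.8782) (61, 85) (0, 85)]
5. shoelace: 2358.2419

Area of P0's cell: 2358.2419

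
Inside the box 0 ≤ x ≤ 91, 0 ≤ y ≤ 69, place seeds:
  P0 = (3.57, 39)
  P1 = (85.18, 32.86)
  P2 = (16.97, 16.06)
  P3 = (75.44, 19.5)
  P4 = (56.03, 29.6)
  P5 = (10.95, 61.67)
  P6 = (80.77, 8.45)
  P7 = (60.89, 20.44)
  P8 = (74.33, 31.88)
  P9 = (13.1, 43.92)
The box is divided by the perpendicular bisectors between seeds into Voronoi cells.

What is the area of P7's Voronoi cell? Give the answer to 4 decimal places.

1. box [0,91]×[0,69]: [(0, 0) (91, 0) (91, 69) (0, 69)]
2. ⊥bis P7·P0 via (32.23,29.72): [(22.6068, 0) (91, 0) (91, 69) (44.9487, 69)]  |A|=3948.3355
3. ⊥bis P7·P1 via (73.035,26.65): [(22.6068, 0) (86.6617, 0) (51.3805, 69) (44.9487, 69)]  |A|=2431.7932
4. ⊥bis P7·P2 via (38.93,18.25): [(36.4778, 42.8388) (40.75, 0) (86.6617, 0) (51.3805, 69) (44.9487, 69)]  |A|=2043.1755
5. ⊥bis P7·P3 via (68.165,19.97): [(36.4778, 42.8388) (40.75, 0) (66.8748, 0) (69.0944, 34.3566) (51.3805, 69) (44.9487, 69)]  |A|=1703.2705
6. ⊥bis P7·P4 via (58.46,25.02): [(39.2702, 14.8385) (40.75, 0) (66.8748, 0) (68.8473, 30.5312)]  |A|=629.8618
7. ⊥bis P7·P5 via (35.92,41.055): [(39.2702, 14.8385) (40.75, 0) (66.8748, 0) (68.8473, 30.5312)]  |A|=629.8618
8. ⊥bis P7·P6 via (70.83,14.445): [(39.2702, 14.8385) (40.75, 0) (62.118, 0) (67.4455, 8.8334) (68.8473, 30.5312)]  |A|=608.8521
9. ⊥bis P7·P8 via (67.61,26.16): [(65.4318, 28.719) (39.2702, 14.8385) (40.75, 0) (62.118, 0) (67.4455, 8.8334) (68.4975, 25.1173)]  |A|=599.9235
10. ⊥bis P7·P9 via (36.995,32.18): [(65.4318, 28.719) (39.2702, 14.8385) (40.75, 0) (62.118, 0) (67.4455, 8.8334) (68.4975, 25.1173)]  |A|=599.9235
11. canonical 6-gon: [(65.4318, 28.719) (39.2702, 14.8385) (40.75, 0) (62.118, 0) (67.4455, 8.8334) (68.4975, 25.1173)]
12. shoelace: 599.9235

Area of P7's cell: 599.9235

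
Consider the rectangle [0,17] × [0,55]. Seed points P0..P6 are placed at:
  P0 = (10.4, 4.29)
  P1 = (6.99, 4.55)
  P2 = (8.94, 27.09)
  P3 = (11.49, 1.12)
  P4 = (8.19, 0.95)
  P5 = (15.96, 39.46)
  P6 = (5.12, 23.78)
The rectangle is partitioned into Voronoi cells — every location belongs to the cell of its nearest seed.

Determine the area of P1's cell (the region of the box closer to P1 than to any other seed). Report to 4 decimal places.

1. box [0,17]×[0,55]: [(0, 0) (17, 0) (17, 55) (0, 55)]
2. ⊥bis P1·P0 via (8.695,4.42): [(0, 0) (8.358, 0) (12.5515, 55) (0, 55)]  |A|=575.0121
3. ⊥bis P1·P2 via (7.965,15.82): [(0, 16.5091) (0, 0) (8.358, 0) (9.5537, 15.6826)]  |A|=144.3989
4. ⊥bis P1·P3 via (9.24,2.835): [(0, 16.5091) (0, 0) (7.0791, 0) (8.5001, 1.8643) (9.5537, 15.6826)]  |A|=143.2068
5. ⊥bis P1·P4 via (7.59,2.75): [(0, 16.5091) (0, 0.22) (8.5932, 3.0844) (9.5537, 15.6826)]  |A|=130.564
6. ⊥bis P1·P5 via (11.475,22.005): [(0, 16.5091) (0, 0.22) (8.5932, 3.0844) (9.5537, 15.6826)]  |A|=130.564
7. ⊥bis P1·P6 via (6.055,14.165): [(0, 13.5762) (0, 0.22) (8.5932, 3.0844) (9.4633, 14.4964)]  |A|=110.9834
8. canonical 4-gon: [(0, 13.5762) (0, 0.22) (8.5932, 3.0844) (9.4633, 14.4964)]
9. shoelace: 110.9834

Area of P1's cell: 110.9834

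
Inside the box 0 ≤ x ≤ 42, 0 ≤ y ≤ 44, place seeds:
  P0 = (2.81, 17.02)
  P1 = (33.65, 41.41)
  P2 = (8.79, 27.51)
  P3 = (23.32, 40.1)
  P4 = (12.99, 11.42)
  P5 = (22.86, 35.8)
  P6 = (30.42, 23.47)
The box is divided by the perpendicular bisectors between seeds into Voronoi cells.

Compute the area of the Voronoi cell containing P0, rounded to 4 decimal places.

Area of P0's cell: 138.4266

1. box [0,42]×[0,44]: [(0, 0) (42, 0) (42, 44) (0, 44)]
2. ⊥bis P0·P1 via (18.23,29.215): [(0, 0) (41.3349, 0) (6.5372, 44) (0, 44)]  |A|=1053.1852
3. ⊥bis P0·P2 via (5.8,22.265): [(0, 25.5714) (0, 0) (41.3349, 0) (38.4434, 3.6561)]  |A|=567.0874
4. ⊥bis P0·P3 via (13.065,28.56): [(0, 25.5714) (0, 0) (41.3349, 0) (38.4434, 3.6561)]  |A|=567.0874
5. ⊥bis P0·P4 via (7.9,14.22): [(10.7677, 19.4331) (0, 25.5714) (0, 0) (0.0776, 0)]  |A|=138.4266
6. ⊥bis P0·P5 via (12.835,26.41): [(10.7677, 19.4331) (0, 25.5714) (0, 0) (0.0776, 0)]  |A|=138.4266
7. ⊥bis P0·P6 via (16.615,20.245): [(10.7677, 19.4331) (0, 25.5714) (0, 0) (0.0776, 0)]  |A|=138.4266
8. canonical 4-gon: [(10.7677, 19.4331) (0, 25.5714) (0, 0) (0.0776, 0)]
9. shoelace: 138.4266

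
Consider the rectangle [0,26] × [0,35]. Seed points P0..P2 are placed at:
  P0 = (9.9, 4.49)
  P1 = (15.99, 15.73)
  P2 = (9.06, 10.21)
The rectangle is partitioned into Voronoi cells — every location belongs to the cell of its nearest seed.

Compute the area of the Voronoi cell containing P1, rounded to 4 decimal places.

1. box [0,26]×[0,35]: [(0, 0) (26, 0) (26, 35) (0, 35)]
2. ⊥bis P1·P0 via (12.945,10.11): [(0, 17.1238) (26, 3.0366) (26, 35) (0, 35)]  |A|=647.9148
3. ⊥bis P1·P2 via (12.525,12.97): [(0, 28.6943) (16.2139, 8.3389) (26, 3.0366) (26, 35) (0, 35)]  |A|=554.1134
4. canonical 5-gon: [(0, 28.6943) (16.2139, 8.3389) (26, 3.0366) (26, 35) (0, 35)]
5. shoelace: 554.1134

Area of P1's cell: 554.1134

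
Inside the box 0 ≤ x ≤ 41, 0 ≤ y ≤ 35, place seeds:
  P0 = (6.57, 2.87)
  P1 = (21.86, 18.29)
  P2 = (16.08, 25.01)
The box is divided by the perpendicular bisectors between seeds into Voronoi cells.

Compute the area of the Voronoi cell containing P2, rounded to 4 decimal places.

1. box [0,41]×[0,35]: [(0, 0) (41, 0) (41, 35) (0, 35)]
2. ⊥bis P2·P0 via (11.325,13.94): [(0, 18.8045) (41, 1.1934) (41, 35) (0, 35)]  |A|=1025.0419
3. ⊥bis P2·P1 via (18.97,21.65): [(0, 18.8045) (10.4454, 14.3178) (34.4911, 35) (0, 35)]  |A|=441.2596
4. canonical 4-gon: [(0, 18.8045) (10.4454, 14.3178) (34.4911, 35) (0, 35)]
5. shoelace: 441.2596

Area of P2's cell: 441.2596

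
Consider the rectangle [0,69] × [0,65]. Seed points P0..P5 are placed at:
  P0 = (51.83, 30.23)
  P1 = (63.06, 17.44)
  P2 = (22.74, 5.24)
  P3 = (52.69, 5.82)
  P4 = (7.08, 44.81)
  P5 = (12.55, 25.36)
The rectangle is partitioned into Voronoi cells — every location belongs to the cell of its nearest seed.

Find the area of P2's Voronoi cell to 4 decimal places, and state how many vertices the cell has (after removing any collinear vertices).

Area of P2's cell: 578.8647 (5 vertices)

1. box [0,69]×[0,65]: [(0, 0) (69, 0) (69, 65) (0, 65)]
2. ⊥bis P2·P0 via (37.285,17.735): [(0, 61.1372) (0, 0) (52.5204, 0)]  |A|=1605.4746
3. ⊥bis P2·P1 via (42.9,11.34): [(42.966, 11.122) (0, 61.1372) (0, 0) (46.3312, 0)]  |A|=1571.0568
4. ⊥bis P2·P3 via (37.715,5.53): [(37.4831, 17.5044) (0, 61.1372) (0, 0) (37.8221, 0)]  |A|=1476.8322
5. ⊥bis P2·P4 via (14.91,25.025): [(37.4831, 17.5044) (26.9344, 29.7837) (0, 19.1243) (0, 0) (37.8221, 0)]  |A|=911.0354
6. ⊥bis P2·P5 via (17.645,15.3): [(37.4831, 17.5044) (32.7883, 22.9695) (0, 6.3635) (0, 0) (37.8221, 0)]  |A|=578.8647
7. canonical 5-gon: [(37.4831, 17.5044) (32.7883, 22.9695) (0, 6.3635) (0, 0) (37.8221, 0)]
8. shoelace: 578.8647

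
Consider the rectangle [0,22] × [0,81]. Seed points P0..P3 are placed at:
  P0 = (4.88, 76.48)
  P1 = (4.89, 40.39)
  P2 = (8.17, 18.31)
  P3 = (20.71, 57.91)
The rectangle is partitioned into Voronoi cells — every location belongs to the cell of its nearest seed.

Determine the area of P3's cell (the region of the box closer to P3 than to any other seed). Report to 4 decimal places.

1. box [0,22]×[0,81]: [(0, 0) (22, 0) (22, 81) (0, 81)]
2. ⊥bis P3·P0 via (12.795,67.195): [(0, 56.2879) (0, 0) (22, 0) (22, 75.0418)]  |A|=1444.6267
3. ⊥bis P3·P1 via (12.8,49.15): [(2.518, 58.4343) (22, 40.8427) (22, 75.0418)]  |A|=333.134
4. ⊥bis P3·P2 via (14.44,38.11): [(2.518, 58.4343) (22, 40.8427) (22, 75.0418)]  |A|=333.134
5. canonical 3-gon: [(2.518, 58.4343) (22, 40.8427) (22, 75.0418)]
6. shoelace: 333.134

Area of P3's cell: 333.1340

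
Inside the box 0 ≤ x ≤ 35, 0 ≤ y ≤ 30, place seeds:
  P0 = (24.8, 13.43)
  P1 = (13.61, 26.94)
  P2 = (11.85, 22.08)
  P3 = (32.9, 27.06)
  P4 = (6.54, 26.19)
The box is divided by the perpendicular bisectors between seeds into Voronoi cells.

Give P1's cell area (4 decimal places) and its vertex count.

Area of P1's cell: 88.3187 (5 vertices)

1. box [0,35]×[0,30]: [(0, 0) (35, 0) (35, 30) (0, 30)]
2. ⊥bis P1·P0 via (19.205,20.185): [(0, 4.278) (31.0549, 30) (0, 30)]  |A|=399.3978
3. ⊥bis P1·P2 via (12.73,24.51): [(0, 29.12) (20.8684, 21.5628) (31.0549, 30) (0, 30)]  |A|=140.1906
4. ⊥bis P1·P3 via (23.255,27): [(0, 29.12) (20.8684, 21.5628) (23.2764, 23.5573) (23.2363, 30) (0, 30)]  |A|=115.004
5. ⊥bis P1·P4 via (10.075,26.565): [(10.1956, 25.4278) (20.8684, 21.5628) (23.2764, 23.5573) (23.2363, 30) (9.7106, 30)]  |A|=88.3187
6. canonical 5-gon: [(10.1956, 25.4278) (20.8684, 21.5628) (23.2764, 23.5573) (23.2363, 30) (9.7106, 30)]
7. shoelace: 88.3187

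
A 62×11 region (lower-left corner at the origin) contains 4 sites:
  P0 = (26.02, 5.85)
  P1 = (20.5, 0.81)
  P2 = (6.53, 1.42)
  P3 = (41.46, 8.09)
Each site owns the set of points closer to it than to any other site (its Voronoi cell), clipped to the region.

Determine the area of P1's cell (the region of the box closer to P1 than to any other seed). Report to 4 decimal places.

1. box [0,62]×[0,11]: [(0, 0) (62, 0) (62, 11) (0, 11)]
2. ⊥bis P1·P0 via (23.26,3.33): [(0, 0) (26.3004, 0) (16.257, 11) (0, 11)]  |A|=234.0657
3. ⊥bis P1·P2 via (13.515,1.115): [(13.4663, 0) (26.3004, 0) (16.257, 11) (13.9466, 11)]  |A|=83.2945
4. ⊥bis P1·P3 via (30.98,4.45): [(13.4663, 0) (26.3004, 0) (16.257, 11) (13.9466, 11)]  |A|=83.2945
5. canonical 4-gon: [(13.4663, 0) (26.3004, 0) (16.257, 11) (13.9466, 11)]
6. shoelace: 83.2945

Area of P1's cell: 83.2945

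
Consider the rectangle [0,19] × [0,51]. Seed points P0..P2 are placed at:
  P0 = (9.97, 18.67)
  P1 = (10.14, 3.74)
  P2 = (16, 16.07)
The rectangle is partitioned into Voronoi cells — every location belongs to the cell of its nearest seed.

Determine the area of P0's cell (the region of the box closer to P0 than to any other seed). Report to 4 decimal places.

Area of P0's cell: 669.4486

1. box [0,19]×[0,51]: [(0, 0) (19, 0) (19, 51) (0, 51)]
2. ⊥bis P0·P1 via (10.055,11.205): [(0, 11.0905) (19, 11.3069) (19, 51) (0, 51)]  |A|=756.2251
3. ⊥bis P0·P2 via (12.985,17.37): [(0, 11.0905) (10.3281, 11.2081) (19, 31.3202) (19, 51) (0, 51)]  |A|=669.4486
4. canonical 5-gon: [(0, 11.0905) (10.3281, 11.2081) (19, 31.3202) (19, 51) (0, 51)]
5. shoelace: 669.4486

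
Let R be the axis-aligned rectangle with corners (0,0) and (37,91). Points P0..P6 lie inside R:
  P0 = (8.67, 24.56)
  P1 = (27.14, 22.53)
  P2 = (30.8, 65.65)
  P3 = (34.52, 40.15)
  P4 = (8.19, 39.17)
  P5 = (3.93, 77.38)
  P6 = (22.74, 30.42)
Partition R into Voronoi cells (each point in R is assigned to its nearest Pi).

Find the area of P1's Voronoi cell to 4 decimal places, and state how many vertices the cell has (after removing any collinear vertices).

Area of P1's cell: 552.5864 (5 vertices)

1. box [0,37]×[0,91]: [(0, 0) (37, 0) (37, 91) (0, 91)]
2. ⊥bis P1·P0 via (17.905,23.545): [(15.3172, 0) (37, 0) (37, 91) (25.3188, 91)]  |A|=1518.0593
3. ⊥bis P1·P2 via (28.97,44.09): [(20.2445, 44.8306) (15.3172, 0) (37, 0) (37, 43.4084)]  |A|=849.6921
4. ⊥bis P1·P3 via (30.83,31.34): [(19.2928, 36.1723) (15.3172, 0) (37, 0) (37, 28.7557)]  |A|=646.7489
5. ⊥bis P1·P4 via (17.665,30.85): [(21.5195, 35.2396) (18.8571, 32.2076) (15.3172, 0) (37, 0) (37, 28.7557)]  |A|=642.1316
6. ⊥bis P1·P5 via (15.535,49.955): [(21.5195, 35.2396) (18.8571, 32.2076) (15.3172, 0) (37, 0) (37, 28.7557)]  |A|=642.1316
7. ⊥bis P1·P6 via (24.94,26.475): [(32.4484, 30.6622) (17.7887, 22.487) (15.3172, 0) (37, 0) (37, 28.7557)]  |A|=552.5864
8. canonical 5-gon: [(32.4484, 30.6622) (17.7887, 22.487) (15.3172, 0) (37, 0) (37, 28.7557)]
9. shoelace: 552.5864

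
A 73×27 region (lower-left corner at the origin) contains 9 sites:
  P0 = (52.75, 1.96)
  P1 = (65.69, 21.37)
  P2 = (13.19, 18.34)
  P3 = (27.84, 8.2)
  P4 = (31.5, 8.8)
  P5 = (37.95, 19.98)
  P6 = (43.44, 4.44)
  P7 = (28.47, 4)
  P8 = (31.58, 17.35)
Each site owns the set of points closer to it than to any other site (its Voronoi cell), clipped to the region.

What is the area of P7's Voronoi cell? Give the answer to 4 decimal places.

1. box [0,73]×[0,27]: [(0, 0) (73, 0) (73, 27) (0, 27)]
2. ⊥bis P7·P0 via (40.61,2.98): [(0, 0) (40.3596, 0) (42.6282, 27) (0, 27)]  |A|=1120.335
3. ⊥bis P7·P1 via (47.08,12.685): [(0, 0) (40.3596, 0) (42.2881, 22.9529) (40.3994, 27) (0, 27)]  |A|=1115.825
4. ⊥bis P7·P2 via (20.83,11.17): [(10.3472, 0) (40.3596, 0) (42.2881, 22.9529) (40.3994, 27) (35.6862, 27)]  |A|=494.3751
5. ⊥bis P7·P3 via (28.155,6.1): [(14.0923, 3.9906) (10.3472, 0) (40.3596, 0) (41.0345, 8.0319)]  |A|=166.7189
6. ⊥bis P7·P4 via (29.985,6.4): [(30.0176, 6.3794) (14.0923, 3.9906) (10.3472, 0) (40.1236, 0)]  |A|=122.2806
7. ⊥bis P7·P5 via (33.21,11.99): [(30.0176, 6.3794) (14.0923, 3.9906) (10.3472, 0) (40.1236, 0)]  |A|=122.2806
8. ⊥bis P7·P6 via (35.955,4.22): [(36.0026, 2.6014) (30.0176, 6.3794) (14.0923, 3.9906) (10.3472, 0) (36.079, 0)]  |A|=117.0198
9. ⊥bis P7·P8 via (30.025,10.675): [(36.0026, 2.6014) (30.0176, 6.3794) (14.0923, 3.9906) (10.3472, 0) (36.079, 0)]  |A|=117.0198
10. canonical 5-gon: [(36.0026, 2.6014) (30.0176, 6.3794) (14.0923, 3.9906) (10.3472, 0) (36.079, 0)]
11. shoelace: 117.0198

Area of P7's cell: 117.0198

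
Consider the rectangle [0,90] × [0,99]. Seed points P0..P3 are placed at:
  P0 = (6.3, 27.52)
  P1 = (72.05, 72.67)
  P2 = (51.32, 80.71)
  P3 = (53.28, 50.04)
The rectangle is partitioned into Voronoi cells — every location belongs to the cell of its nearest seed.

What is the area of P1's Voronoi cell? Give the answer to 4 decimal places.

1. box [0,90]×[0,99]: [(0, 0) (90, 0) (90, 99) (0, 99)]
2. ⊥bis P1·P0 via (39.175,50.095): [(73.5748, 0) (90, 0) (90, 99) (5.5923, 99)]  |A|=4991.2254
3. ⊥bis P1·P2 via (61.685,76.69): [(46.9685, 38.7456) (73.5748, 0) (90, 0) (90, 99) (70.3378, 99)]  |A|=3040.627
4. ⊥bis P1·P3 via (62.665,61.355): [(57.4235, 65.7024) (90, 38.6825) (90, 99) (70.3378, 99)]  |A|=1309.8167
5. canonical 4-gon: [(57.4235, 65.7024) (90, 38.6825) (90, 99) (70.3378, 99)]
6. shoelace: 1309.8167

Area of P1's cell: 1309.8167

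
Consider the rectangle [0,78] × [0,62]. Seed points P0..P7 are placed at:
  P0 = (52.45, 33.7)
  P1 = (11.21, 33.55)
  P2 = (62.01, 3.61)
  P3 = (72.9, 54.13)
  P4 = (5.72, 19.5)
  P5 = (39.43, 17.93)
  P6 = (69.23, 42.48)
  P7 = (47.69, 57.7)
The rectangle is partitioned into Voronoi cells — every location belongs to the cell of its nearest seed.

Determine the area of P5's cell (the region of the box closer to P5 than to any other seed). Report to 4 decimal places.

1. box [0,78]×[0,62]: [(0, 0) (78, 0) (78, 62) (0, 62)]
2. ⊥bis P5·P0 via (45.94,25.815): [(0, 0) (77.2075, 0) (2.1122, 62) (0, 62)]  |A|=2458.9112
3. ⊥bis P5·P1 via (25.32,25.74): [(11.0727, 0) (77.2075, 0) (31.816, 37.476)]  |A|=1239.2347
4. ⊥bis P5·P2 via (50.72,10.77): [(11.0727, 0) (43.8898, 0) (55.3397, 18.0544) (31.816, 37.476)]  |A|=938.4687
5. ⊥bis P5·P3 via (56.165,36.03): [(11.0727, 0) (43.8898, 0) (55.3397, 18.0544) (31.816, 37.476)]  |A|=938.4687
6. ⊥bis P5·P4 via (22.575,18.715): [(22.68, 20.9705) (21.7034, 0) (43.8898, 0) (55.3397, 18.0544) (31.816, 37.476)]  |A|=827.0034
7. ⊥bis P5·P6 via (54.33,30.205): [(22.68, 20.9705) (21.7034, 0) (43.8898, 0) (55.3397, 18.0544) (31.816, 37.476)]  |A|=827.0034
8. ⊥bis P5·P7 via (43.56,37.815): [(22.68, 20.9705) (21.7034, 0) (43.8898, 0) (55.3397, 18.0544) (31.816, 37.476)]  |A|=827.0034
9. canonical 5-gon: [(22.68, 20.9705) (21.7034, 0) (43.8898, 0) (55.3397, 18.0544) (31.816, 37.476)]
10. shoelace: 827.0034

Area of P5's cell: 827.0034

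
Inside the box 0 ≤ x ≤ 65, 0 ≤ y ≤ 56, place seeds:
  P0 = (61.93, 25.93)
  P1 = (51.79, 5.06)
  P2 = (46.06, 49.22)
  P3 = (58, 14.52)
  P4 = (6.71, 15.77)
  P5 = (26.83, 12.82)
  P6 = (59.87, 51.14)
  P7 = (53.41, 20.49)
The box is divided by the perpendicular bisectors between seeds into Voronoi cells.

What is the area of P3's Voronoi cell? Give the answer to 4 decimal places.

Area of P3's cell: 145.0357

1. box [0,65]×[0,56]: [(0, 0) (65, 0) (65, 56) (0, 56)]
2. ⊥bis P3·P0 via (59.965,20.225): [(0, 40.879) (0, 0) (65, 0) (65, 18.4908)]  |A|=1929.5184
3. ⊥bis P3·P1 via (54.895,9.79): [(15.8541, 35.4183) (65, 3.1566) (65, 18.4908)]  |A|=376.806
4. ⊥bis P3·P2 via (52.03,31.87): [(39.0866, 27.4163) (31.8416, 24.9233) (65, 3.1566) (65, 18.4908)]  |A|=318.8605
5. ⊥bis P3·P4 via (32.355,15.145): [(39.0866, 27.4163) (32.5997, 25.1842) (32.5815, 24.4377) (65, 3.1566) (65, 18.4908)]  |A|=318.5799
6. ⊥bis P3·P5 via (42.415,13.67): [(41.7147, 26.5111) (42.1711, 18.1426) (65, 3.1566) (65, 18.4908)]  |A|=270.6323
7. ⊥bis P3·P6 via (58.935,32.83): [(41.7147, 26.5111) (42.1711, 18.1426) (65, 3.1566) (65, 18.4908)]  |A|=270.6323
8. ⊥bis P3·P7 via (55.705,17.505): [(59.4662, 20.3968) (49.919, 13.0565) (65, 3.1566) (65, 18.4908)]  |A|=145.0357
9. canonical 4-gon: [(59.4662, 20.3968) (49.919, 13.0565) (65, 3.1566) (65, 18.4908)]
10. shoelace: 145.0357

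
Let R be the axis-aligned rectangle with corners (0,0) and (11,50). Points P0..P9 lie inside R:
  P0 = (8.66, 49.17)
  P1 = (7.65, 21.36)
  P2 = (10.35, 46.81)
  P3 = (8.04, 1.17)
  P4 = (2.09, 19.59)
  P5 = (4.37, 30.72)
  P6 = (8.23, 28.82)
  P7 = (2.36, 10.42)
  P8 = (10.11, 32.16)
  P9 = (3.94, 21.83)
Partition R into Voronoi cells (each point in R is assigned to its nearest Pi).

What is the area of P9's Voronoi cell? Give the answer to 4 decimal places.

1. box [0,11]×[0,50]: [(0, 0) (11, 0) (11, 50) (0, 50)]
2. ⊥bis P9·P0 via (6.3,35.5): [(0, 36.5876) (0, 0) (11, 0) (11, 34.6886)]  |A|=392.0192
3. ⊥bis P9·P1 via (5.795,21.595): [(7.5297, 35.2877) (0, 36.5876) (0, 0) (3.0592, 0)]  |A|=191.723
4. ⊥bis P9·P2 via (7.145,34.32): [(7.3988, 34.2549) (0, 36.1534) (0, 0) (3.0592, 0)]  |A|=186.1433
5. ⊥bis P9·P3 via (5.99,11.5): [(4.4781, 11.2) (7.3988, 34.2549) (0, 36.1534) (0, 10.3113)]  |A|=145.9241
6. ⊥bis P9·P4 via (3.015,20.71): [(5.4302, 18.7153) (7.3988, 34.2549) (0, 36.1534) (0, 23.2001)]  |A|=94.5256
7. ⊥bis P9·P5 via (4.155,26.275): [(5.4302, 18.7153) (6.3743, 26.1677) (0, 26.476) (0, 23.2001)]  |A|=32.7916
8. ⊥bis P9·P6 via (6.085,25.325): [(5.4302, 18.7153) (6.2544, 25.2211) (4.5698, 26.2549) (0, 26.476) (0, 23.2001)]  |A|=31.9323
9. ⊥bis P9·P7 via (3.15,16.125): [(5.4302, 18.7153) (6.2544, 25.2211) (4.5698, 26.2549) (0, 26.476) (0, 23.2001)]  |A|=31.9323
10. ⊥bis P9·P8 via (7.025,26.995): [(5.4302, 18.7153) (6.2544, 25.2211) (4.5698, 26.2549) (0, 26.476) (0, 23.2001)]  |A|=31.9323
11. canonical 5-gon: [(5.4302, 18.7153) (6.2544, 25.2211) (4.5698, 26.2549) (0, 26.476) (0, 23.2001)]
12. shoelace: 31.9323

Area of P9's cell: 31.9323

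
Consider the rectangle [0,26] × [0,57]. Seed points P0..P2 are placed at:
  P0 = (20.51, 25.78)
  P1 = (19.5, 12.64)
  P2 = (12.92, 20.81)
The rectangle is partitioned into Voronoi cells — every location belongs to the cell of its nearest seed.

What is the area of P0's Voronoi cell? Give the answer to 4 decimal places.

Area of P0's cell: 696.8237

1. box [0,26]×[0,57]: [(0, 0) (26, 0) (26, 57) (0, 57)]
2. ⊥bis P0·P1 via (20.005,19.21): [(0, 20.7477) (26, 18.7492) (26, 57) (0, 57)]  |A|=968.5407
3. ⊥bis P0·P2 via (16.715,23.295): [(0, 48.8215) (19.3573, 19.2598) (26, 18.7492) (26, 57) (0, 57)]  |A|=696.8237
4. canonical 5-gon: [(0, 48.8215) (19.3573, 19.2598) (26, 18.7492) (26, 57) (0, 57)]
5. shoelace: 696.8237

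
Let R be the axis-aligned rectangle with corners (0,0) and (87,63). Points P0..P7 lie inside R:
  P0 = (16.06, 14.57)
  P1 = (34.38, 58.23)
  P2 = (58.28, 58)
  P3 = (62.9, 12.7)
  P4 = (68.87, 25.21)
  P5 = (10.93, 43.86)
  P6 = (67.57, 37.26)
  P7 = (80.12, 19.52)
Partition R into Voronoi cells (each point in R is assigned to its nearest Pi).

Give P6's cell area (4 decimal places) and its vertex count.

Area of P6's cell: 764.4586 (7 vertices)

1. box [0,87]×[0,63]: [(0, 0) (87, 0) (87, 63) (0, 63)]
2. ⊥bis P6·P0 via (41.815,25.915): [(53.2305, 0) (87, 0) (87, 63) (25.4792, 63)]  |A|=3001.6461
3. ⊥bis P6·P1 via (50.975,47.745): [(39.912, 30.2352) (53.2305, 0) (87, 0) (87, 63) (60.6134, 63)]  |A|=2426.0628
4. ⊥bis P6·P2 via (62.925,47.63): [(46.1568, 40.1191) (39.912, 30.2352) (53.2305, 0) (87, 0) (87, 58.4138)]  |A|=2030.5308
5. ⊥bis P6·P3 via (65.235,24.98): [(46.1568, 40.1191) (39.912, 30.2352) (40.1236, 29.7549) (87, 20.8415) (87, 58.4138)]  |A|=1039.6405
6. ⊥bis P6·P4 via (68.22,31.235): [(46.1568, 40.1191) (39.912, 30.2352) (40.1236, 29.7549) (45.3277, 28.7653) (87, 33.2611) (87, 58.4138)]  |A|=780.8641
7. ⊥bis P6·P5 via (39.25,40.56): [(46.1568, 40.1191) (39.912, 30.2352) (40.1236, 29.7549) (45.3277, 28.7653) (87, 33.2611) (87, 58.4138)]  |A|=780.8641
8. ⊥bis P6·P7 via (73.845,28.39): [(46.1568, 40.1191) (39.912, 30.2352) (40.1236, 29.7549) (45.3277, 28.7653) (79.6023, 32.463) (87, 37.6964) (87, 58.4138)]  |A|=764.4586
9. canonical 7-gon: [(46.1568, 40.1191) (39.912, 30.2352) (40.1236, 29.7549) (45.3277, 28.7653) (79.6023, 32.463) (87, 37.6964) (87, 58.4138)]
10. shoelace: 764.4586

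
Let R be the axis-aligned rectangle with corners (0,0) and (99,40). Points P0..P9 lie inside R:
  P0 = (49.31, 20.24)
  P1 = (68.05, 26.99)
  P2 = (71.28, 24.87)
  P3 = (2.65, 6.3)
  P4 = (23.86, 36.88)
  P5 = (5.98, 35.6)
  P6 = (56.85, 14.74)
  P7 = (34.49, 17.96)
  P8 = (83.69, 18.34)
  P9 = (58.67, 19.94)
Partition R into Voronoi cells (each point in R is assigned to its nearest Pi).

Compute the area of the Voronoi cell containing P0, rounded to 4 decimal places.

Area of P0's cell: 356.6734

1. box [0,99]×[0,40]: [(0, 0) (99, 0) (99, 40) (0, 40)]
2. ⊥bis P0·P1 via (58.68,23.615): [(0, 0) (67.1859, 0) (52.7783, 40) (0, 40)]  |A|=2399.2838
3. ⊥bis P0·P2 via (60.295,22.555): [(0, 0) (65.0483, 0) (62.0339, 14.3034) (52.7783, 40) (0, 40)]  |A|=2383.9959
4. ⊥bis P0·P3 via (25.98,13.27): [(29.9445, 0) (65.0483, 0) (62.0339, 14.3034) (52.7783, 40) (17.9942, 40)]  |A|=1425.2213
5. ⊥bis P0·P4 via (36.585,28.56): [(26.1707, 12.6318) (29.9445, 0) (65.0483, 0) (62.0339, 14.3034) (52.7783, 40) (44.0648, 40)]  |A|=1068.4688
6. ⊥bis P0·P5 via (27.645,27.92): [(26.1707, 12.6318) (29.9445, 0) (65.0483, 0) (62.0339, 14.3034) (52.7783, 40) (44.0648, 40)]  |A|=1068.4688
7. ⊥bis P0·P6 via (53.08,17.49): [(26.1707, 12.6318) (29.9445, 0) (40.322, 0) (58.3058, 24.654) (52.7783, 40) (44.0648, 40)]  |A|=752.6051
8. ⊥bis P0·P7 via (41.9,19.1): [(39.7094, 33.3387) (44.0518, 5.1132) (58.3058, 24.654) (52.7783, 40) (44.0648, 40)]  |A|=391.2976
9. ⊥bis P0·P8 via (66.5,19.29): [(39.7094, 33.3387) (44.0518, 5.1132) (58.3058, 24.654) (52.7783, 40) (44.0648, 40)]  |A|=391.2976
10. ⊥bis P0·P9 via (53.99,20.09): [(39.7094, 33.3387) (44.0518, 5.1132) (53.9447, 18.6754) (54.477, 35.2838) (52.7783, 40) (44.0648, 40)]  |A|=356.6734
11. canonical 6-gon: [(39.7094, 33.3387) (44.0518, 5.1132) (53.9447, 18.6754) (54.477, 35.2838) (52.7783, 40) (44.0648, 40)]
12. shoelace: 356.6734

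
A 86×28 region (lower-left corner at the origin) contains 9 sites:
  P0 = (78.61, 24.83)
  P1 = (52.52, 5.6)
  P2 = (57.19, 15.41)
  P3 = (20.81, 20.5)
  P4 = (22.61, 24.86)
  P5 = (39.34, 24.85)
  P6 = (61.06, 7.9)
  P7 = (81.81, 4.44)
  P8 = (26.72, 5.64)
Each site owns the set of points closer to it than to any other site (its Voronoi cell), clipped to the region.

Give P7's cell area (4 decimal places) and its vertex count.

1. box [0,86]×[0,28]: [(0, 0) (86, 0) (86, 28) (0, 28)]
2. ⊥bis P7·P0 via (80.21,14.635): [(0, 2.0469) (0, 0) (86, 0) (86, 15.5437)]  |A|=756.3936
3. ⊥bis P7·P1 via (67.165,5.02): [(67.4666, 12.6351) (66.9662, 0) (86, 0) (86, 15.5437)]  |A|=264.2853
4. ⊥bis P7·P2 via (69.5,9.925): [(70.9512, 13.1819) (67.1504, 4.6518) (66.9662, 0) (86, 0) (86, 15.5437)]  |A|=250.4626
5. ⊥bis P7·P3 via (51.31,12.47): [(70.9512, 13.1819) (67.1504, 4.6518) (66.9662, 0) (86, 0) (86, 15.5437)]  |A|=250.4626
6. ⊥bis P7·P4 via (52.21,14.65): [(70.9512, 13.1819) (67.1504, 4.6518) (66.9662, 0) (86, 0) (86, 15.5437)]  |A|=250.4626
7. ⊥bis P7·P5 via (60.575,14.645): [(70.9512, 13.1819) (67.1504, 4.6518) (66.9662, 0) (86, 0) (86, 15.5437)]  |A|=250.4626
8. ⊥bis P7·P6 via (71.435,6.17): [(72.6486, 13.4483) (70.4062, 0) (86, 0) (86, 15.5437)]  |A|=208.6201
9. ⊥bis P7·P8 via (54.265,5.04): [(72.6486, 13.4483) (70.4062, 0) (86, 0) (86, 15.5437)]  |A|=208.6201
10. canonical 4-gon: [(72.6486, 13.4483) (70.4062, 0) (86, 0) (86, 15.5437)]
11. shoelace: 208.6201

Area of P7's cell: 208.6201 (4 vertices)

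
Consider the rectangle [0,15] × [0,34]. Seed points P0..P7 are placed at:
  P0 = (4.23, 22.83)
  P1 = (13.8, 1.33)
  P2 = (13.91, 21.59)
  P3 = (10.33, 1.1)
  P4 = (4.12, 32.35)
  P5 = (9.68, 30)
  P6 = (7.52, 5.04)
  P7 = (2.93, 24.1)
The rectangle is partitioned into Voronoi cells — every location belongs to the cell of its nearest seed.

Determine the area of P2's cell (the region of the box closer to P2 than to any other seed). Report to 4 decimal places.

1. box [0,15]×[0,34]: [(0, 0) (15, 0) (15, 34) (0, 34)]
2. ⊥bis P2·P0 via (9.07,22.21): [(6.2249, 0) (15, 0) (15, 34) (10.5803, 34)]  |A|=224.3115
3. ⊥bis P2·P1 via (13.855,11.46): [(7.6972, 11.4934) (15, 11.4538) (15, 34) (10.5803, 34)]  |A|=132.0613
4. ⊥bis P2·P3 via (12.12,11.345): [(7.7754, 12.1041) (11.385, 11.4734) (15, 11.4538) (15, 34) (10.5803, 34)]  |A|=130.9346
5. ⊥bis P2·P4 via (9.015,26.97): [(9.7675, 27.6546) (7.7754, 12.1041) (11.385, 11.4734) (15, 11.4538) (15, 32.4155)]  |A|=112.7666
6. ⊥bis P2·P5 via (11.795,25.795): [(9.3732, 24.5769) (7.7754, 12.1041) (11.385, 11.4734) (15, 11.4538) (15, 27.407)]  |A|=91.5622
7. ⊥bis P2·P6 via (10.715,13.315): [(9.3732, 24.5769) (8.0618, 14.3394) (15, 11.6605) (15, 27.407)]  |A|=81.5726
8. ⊥bis P2·P7 via (8.42,22.845): [(9.3732, 24.5769) (8.0618, 14.3394) (15, 11.6605) (15, 27.407)]  |A|=81.5726
9. canonical 4-gon: [(9.3732, 24.5769) (8.0618, 14.3394) (15, 11.6605) (15, 27.407)]
10. shoelace: 81.5726

Area of P2's cell: 81.5726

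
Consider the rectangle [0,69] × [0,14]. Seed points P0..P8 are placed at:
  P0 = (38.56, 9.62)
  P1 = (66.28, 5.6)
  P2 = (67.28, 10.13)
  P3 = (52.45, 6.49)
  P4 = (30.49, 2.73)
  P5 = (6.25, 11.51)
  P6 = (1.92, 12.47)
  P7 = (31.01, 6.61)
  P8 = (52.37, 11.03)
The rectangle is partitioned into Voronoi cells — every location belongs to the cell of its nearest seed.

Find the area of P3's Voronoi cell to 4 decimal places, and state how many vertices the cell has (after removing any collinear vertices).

Area of P3's cell: 127.7752 (4 vertices)

1. box [0,69]×[0,14]: [(0, 0) (69, 0) (69, 14) (0, 14)]
2. ⊥bis P3·P0 via (45.505,8.055): [(43.6899, 0) (69, 0) (69, 14) (46.8447, 14)]  |A|=332.2583
3. ⊥bis P3·P1 via (59.365,6.045): [(43.6899, 0) (58.976, 0) (59.8769, 14) (46.8447, 14)]  |A|=198.2287
4. ⊥bis P3·P2 via (59.865,8.31): [(43.6899, 0) (58.976, 0) (59.5843, 9.4534) (58.4684, 14) (46.8447, 14)]  |A|=195.0267
5. ⊥bis P3·P4 via (41.47,4.61): [(43.6899, 0) (58.976, 0) (59.5843, 9.4534) (58.4684, 14) (46.8447, 14)]  |A|=195.0267
6. ⊥bis P3·P5 via (29.35,9): [(43.6899, 0) (58.976, 0) (59.5843, 9.4534) (58.4684, 14) (46.8447, 14)]  |A|=195.0267
7. ⊥bis P3·P6 via (27.185,9.48): [(43.6899, 0) (58.976, 0) (59.5843, 9.4534) (58.4684, 14) (46.8447, 14)]  |A|=195.0267
8. ⊥bis P3·P7 via (41.73,6.55): [(43.6899, 0) (58.976, 0) (59.5843, 9.4534) (58.4684, 14) (46.8447, 14)]  |A|=195.0267
9. ⊥bis P3·P8 via (52.41,8.76): [(45.637, 8.6407) (43.6899, 0) (58.976, 0) (59.5478, 8.8858)]  |A|=127.7752
10. canonical 4-gon: [(45.637, 8.6407) (43.6899, 0) (58.976, 0) (59.5478, 8.8858)]
11. shoelace: 127.7752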